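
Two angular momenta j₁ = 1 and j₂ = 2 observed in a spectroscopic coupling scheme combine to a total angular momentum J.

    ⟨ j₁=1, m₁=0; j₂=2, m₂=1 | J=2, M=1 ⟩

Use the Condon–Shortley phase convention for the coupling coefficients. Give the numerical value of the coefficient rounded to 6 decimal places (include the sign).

−√(1/6) ≈ -0.408248

j₁+j₂−J=1  J+j₁−j₂=1  J−j₁+j₂=3  j₁+j₂+J+1=6
(j₁±m₁, j₂±m₂, J±M) = (1,1,3,1,3,1)
P² = 3/2
sum k=0..1:
  [0] +1/6 = 1/6
  [1] −1/2 = -1/2
S = -1/3
C² = P²·S² = 1/6 ; C = -0.408248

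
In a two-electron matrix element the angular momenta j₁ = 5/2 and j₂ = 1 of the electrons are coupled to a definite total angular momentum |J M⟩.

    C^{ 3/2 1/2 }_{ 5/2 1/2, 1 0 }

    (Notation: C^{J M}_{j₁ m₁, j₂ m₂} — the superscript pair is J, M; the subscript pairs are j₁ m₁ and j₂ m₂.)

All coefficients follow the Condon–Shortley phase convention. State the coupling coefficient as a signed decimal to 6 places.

-0.632456

j₁+j₂−J=2  J+j₁−j₂=3  J−j₁+j₂=0  j₁+j₂+J+1=6
(j₁±m₁, j₂±m₂, J±M) = (3,2,1,1,2,1)
P² = 8/5
sum k=1..1:
  [1] −1/2 = -1/2
S = -1/2
C² = P²·S² = 2/5 ; C = -0.632456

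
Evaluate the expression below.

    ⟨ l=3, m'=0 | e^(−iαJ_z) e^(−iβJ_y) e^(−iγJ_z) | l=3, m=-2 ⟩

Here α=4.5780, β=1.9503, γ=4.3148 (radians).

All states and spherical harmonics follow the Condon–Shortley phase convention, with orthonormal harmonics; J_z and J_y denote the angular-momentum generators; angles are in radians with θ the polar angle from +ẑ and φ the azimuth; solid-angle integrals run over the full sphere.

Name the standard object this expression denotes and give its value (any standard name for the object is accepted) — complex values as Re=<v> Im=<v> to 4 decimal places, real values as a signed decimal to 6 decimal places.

Wigner D-matrix element, Re=0.3064 Im=-0.3125

This is a Wigner D-matrix element — the rotation-matrix element ⟨l m'| R(α,β,γ) |l m⟩ in the angular-momentum basis.
Split into d^3_{0,-2}(β=1.9503) × two z-phases.
c=cos(1.950300/2)=0.561044, s=sin(1.950300/2)=0.827786; N=√[6·6·1·120]=65.726707
The bounds max(0,m−m')=0 and min(l+m,l−m')=1 give 2 terms
  k=0: (−1)^2·65.7267/(12)·0.5610^4·0.8278^2 = +0.371864
  k=1: (−1)^3·65.7267/(12)·0.5610^2·0.8278^4 = -0.809518
d^3_{0,-2}(1.9503) = +0.371864 -0.809518 = -0.437654
Phases: e^{-i·(0)·4.5780}=+1.000000+0.000000i, e^{-i·(-2)·4.3148}=-0.700158+0.713988i ⇒ D=+0.306427-0.312480i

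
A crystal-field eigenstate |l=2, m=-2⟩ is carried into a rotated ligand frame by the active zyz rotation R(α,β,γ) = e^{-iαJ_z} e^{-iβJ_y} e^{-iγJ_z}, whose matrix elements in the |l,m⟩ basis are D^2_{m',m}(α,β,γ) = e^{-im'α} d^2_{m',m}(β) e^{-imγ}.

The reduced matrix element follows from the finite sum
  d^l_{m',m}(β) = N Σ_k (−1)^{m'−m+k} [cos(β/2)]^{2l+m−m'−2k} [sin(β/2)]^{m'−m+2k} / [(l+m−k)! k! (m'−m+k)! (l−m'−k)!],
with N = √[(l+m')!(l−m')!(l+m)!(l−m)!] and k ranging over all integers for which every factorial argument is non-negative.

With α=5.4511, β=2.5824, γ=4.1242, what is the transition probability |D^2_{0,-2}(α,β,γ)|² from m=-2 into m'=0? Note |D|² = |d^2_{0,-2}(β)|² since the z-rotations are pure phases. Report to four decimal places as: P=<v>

P=0.0297

D^2_{0,-2}(5.4511,2.5824,4.1242) = e^{-i·0·5.4511}·d^2_{0,-2}(2.5824)·e^{-i·-2·4.1242}. Compute d first:
c=cos(2.582400/2)=0.275968, s=sin(2.582400/2)=0.961167; N=√[2·2·1·24]=9.797959
The bounds max(0,m−m')=0 and min(l+m,l−m')=0 give 1 term
  k=0: (−1)^2·9.7980/(4)·0.2760^2·0.9612^2 = +0.172341
d^2_{0,-2}(2.5824) = +0.172341
|D^2_{0,-2}|² = |d^2_{0,-2}(β)|² = (+0.172341)² = 0.029702 (the z-rotation phases have unit modulus)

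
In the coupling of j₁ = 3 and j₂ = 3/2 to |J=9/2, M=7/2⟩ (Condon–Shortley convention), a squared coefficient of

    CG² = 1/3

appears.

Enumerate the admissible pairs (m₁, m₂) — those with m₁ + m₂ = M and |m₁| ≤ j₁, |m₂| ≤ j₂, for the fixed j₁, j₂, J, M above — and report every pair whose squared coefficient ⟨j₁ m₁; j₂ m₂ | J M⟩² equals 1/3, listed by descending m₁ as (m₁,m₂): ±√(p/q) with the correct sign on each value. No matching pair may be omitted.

Admissible pairs with m₁+m₂ = M = 7/2: (2,3/2), (3,1/2)
  (m₁,m₂)=(3,1/2): CG² = 1/3, CG = +√(1/3)   ← matches the target
  (m₁,m₂)=(2,3/2): CG² = 2/3, CG = +√(2/3)
Pairs with CG² = 1/3: (3,1/2): +√(1/3)

(3,1/2): +√(1/3)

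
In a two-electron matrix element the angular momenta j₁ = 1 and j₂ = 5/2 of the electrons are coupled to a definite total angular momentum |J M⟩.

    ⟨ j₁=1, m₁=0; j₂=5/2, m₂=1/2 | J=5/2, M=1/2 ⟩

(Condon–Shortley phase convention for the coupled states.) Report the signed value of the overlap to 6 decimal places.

-0.169031

√[6·1!1!4!/7! · 1!1!3!2!3!2!] = √(144/35)
  +(−1)^0/∏(0,1,1,3,0,1)! = 1/6  (running 1/6)
  +(−1)^1/∏(1,0,0,2,1,2)! = -1/4  (running -1/12)
⟨..|..⟩ = √(144/35)·(-1/12) = -0.169031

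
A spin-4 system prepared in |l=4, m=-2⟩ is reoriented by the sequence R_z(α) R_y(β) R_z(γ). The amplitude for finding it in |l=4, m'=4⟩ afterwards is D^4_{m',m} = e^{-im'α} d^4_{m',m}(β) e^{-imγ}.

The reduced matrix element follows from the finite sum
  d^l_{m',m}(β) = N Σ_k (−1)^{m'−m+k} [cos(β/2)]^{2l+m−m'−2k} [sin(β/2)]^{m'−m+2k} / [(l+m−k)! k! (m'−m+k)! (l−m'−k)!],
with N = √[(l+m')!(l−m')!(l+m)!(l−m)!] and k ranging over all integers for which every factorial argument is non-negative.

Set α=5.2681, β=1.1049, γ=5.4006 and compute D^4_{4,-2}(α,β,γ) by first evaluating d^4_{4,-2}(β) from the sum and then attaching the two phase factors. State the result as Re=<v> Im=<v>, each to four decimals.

Re=-0.0531 Im=0.0600

D^4_{4,-2}(5.2681,1.1049,5.4006) = e^{-i·4·5.2681}·d^4_{4,-2}(1.1049)·e^{-i·-2·5.4006}. Compute d first:
With c≡cos(β/2)=0.851241 and s≡sin(β/2)=0.524774, N=[40320·1·2·720]^{1/2}=7619.763776
Admissible k: 0..0 (factorial args all ≥0)
  k=0: (−1)^6·7619.7638/(1440)·0.8512^2·0.5248^6 = +0.080079
d^4_{4,-2}(1.1049) = +0.080079
Attach z-rotation phases: D = e^{-i(4)(5.2681)}·(+0.080079)·e^{-i(-2)(5.4006)} = -0.053066+0.059972i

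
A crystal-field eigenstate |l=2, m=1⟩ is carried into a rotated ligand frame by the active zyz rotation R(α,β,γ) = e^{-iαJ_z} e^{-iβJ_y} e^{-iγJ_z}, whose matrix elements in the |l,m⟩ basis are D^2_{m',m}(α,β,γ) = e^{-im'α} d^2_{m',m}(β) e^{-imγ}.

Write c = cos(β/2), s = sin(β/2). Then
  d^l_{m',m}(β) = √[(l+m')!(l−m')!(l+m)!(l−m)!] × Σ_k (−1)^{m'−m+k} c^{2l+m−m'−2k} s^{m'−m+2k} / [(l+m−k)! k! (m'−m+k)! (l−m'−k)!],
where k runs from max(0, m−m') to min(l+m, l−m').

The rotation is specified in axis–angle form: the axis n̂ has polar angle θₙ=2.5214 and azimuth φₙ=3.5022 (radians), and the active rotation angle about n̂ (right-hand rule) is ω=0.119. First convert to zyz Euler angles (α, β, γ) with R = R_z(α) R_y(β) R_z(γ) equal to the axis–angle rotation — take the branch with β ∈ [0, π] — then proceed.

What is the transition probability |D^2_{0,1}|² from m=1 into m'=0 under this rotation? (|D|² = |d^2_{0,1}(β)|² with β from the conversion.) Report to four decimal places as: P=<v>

Axis–angle → zyz. n̂ = (sinθₙcosφₙ, sinθₙsinφₙ, cosθₙ) = (-0.543811, -0.205069, -0.813767), ω = 0.1190.
R = I cosω + sinω [n̂]ₓ + (1−cosω) n̂n̂ᵀ gives
  R = [+0.995019, +0.097399, -0.021216; -0.095821, +0.993225, +0.065741; +0.027475, -0.063381, +0.997611]
β = atan2(√(R₁₃²+R₂₃²), R₃₃) = 0.069135; α = atan2(R₂₃, R₁₃) mod 2π = 1.882965; γ = atan2(R₃₂, −R₃₁) mod 2π = 4.303343
First d^2_{0,1}(β=0.0691), then the phase factors e^{-i(0)α} and e^{-i(1)γ}:
Half-angle: c=0.999403, s=0.034561. N=√(2·2·6·1)=4.898979
Admissible k: 1..2 (factorial args all ≥0)
  k=1: (−1)^0·4.8990/(2)·0.9994^3·0.0346^1 = +0.084504
  k=2: (−1)^1·4.8990/(2)·0.9994^1·0.0346^3 = -0.000101
d^2_{0,1}(0.0691) = +0.084504 -0.000101 = +0.084403
|D^2_{0,1}|² = |d^2_{0,1}(β)|² = (+0.084403)² = 0.007124 (the z-rotation phases have unit modulus)

P=0.0071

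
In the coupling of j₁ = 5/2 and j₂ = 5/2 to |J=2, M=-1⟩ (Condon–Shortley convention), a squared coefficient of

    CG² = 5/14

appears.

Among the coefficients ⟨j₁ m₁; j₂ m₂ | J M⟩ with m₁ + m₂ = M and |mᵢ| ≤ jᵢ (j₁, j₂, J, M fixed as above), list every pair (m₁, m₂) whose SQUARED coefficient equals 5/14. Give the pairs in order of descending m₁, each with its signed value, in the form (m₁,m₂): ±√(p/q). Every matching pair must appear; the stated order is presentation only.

(3/2,-5/2): +√(5/14); (-5/2,3/2): −√(5/14)

Admissible pairs with m₁+m₂ = M = -1: (-5/2,3/2), (-3/2,1/2), (-1/2,-1/2), (1/2,-3/2), (3/2,-5/2)
  (m₁,m₂)=(3/2,-5/2): CG² = 5/14, CG = +√(5/14)   ← matches the target
  (m₁,m₂)=(1/2,-3/2): CG² = 1/7, CG = −√(1/7)
  (m₁,m₂)=(-1/2,-1/2): CG² = 0/1, CG = 0
  (m₁,m₂)=(-3/2,1/2): CG² = 1/7, CG = +√(1/7)
  (m₁,m₂)=(-5/2,3/2): CG² = 5/14, CG = −√(5/14)   ← matches the target
Pairs with CG² = 5/14: (3/2,-5/2): +√(5/14); (-5/2,3/2): −√(5/14)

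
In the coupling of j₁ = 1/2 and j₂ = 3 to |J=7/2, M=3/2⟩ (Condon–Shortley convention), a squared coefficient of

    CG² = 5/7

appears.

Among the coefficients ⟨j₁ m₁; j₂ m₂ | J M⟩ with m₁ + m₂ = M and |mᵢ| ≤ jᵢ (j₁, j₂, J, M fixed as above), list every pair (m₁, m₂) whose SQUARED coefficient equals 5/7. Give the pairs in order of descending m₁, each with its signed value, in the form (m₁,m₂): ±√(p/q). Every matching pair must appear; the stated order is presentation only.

Admissible pairs with m₁+m₂ = M = 3/2: (-1/2,2), (1/2,1)
  (m₁,m₂)=(1/2,1): CG² = 5/7, CG = +√(5/7)   ← matches the target
  (m₁,m₂)=(-1/2,2): CG² = 2/7, CG = +√(2/7)
Pairs with CG² = 5/7: (1/2,1): +√(5/7)

(1/2,1): +√(5/7)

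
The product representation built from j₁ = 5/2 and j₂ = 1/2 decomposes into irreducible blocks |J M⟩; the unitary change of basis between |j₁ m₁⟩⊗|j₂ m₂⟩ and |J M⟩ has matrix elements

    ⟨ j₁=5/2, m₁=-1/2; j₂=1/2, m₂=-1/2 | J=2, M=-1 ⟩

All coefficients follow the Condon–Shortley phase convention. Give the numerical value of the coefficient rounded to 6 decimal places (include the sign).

+√(1/3) = +0.577350

triangle: 1!*4!*0!/6! = 24/720
(j±m)!: 2!*3!*0!*1!*1!*3! = 72
prefactor² = (2J+1)*Δ*N² = 12
  k=0: +1/(0!*1!*3!*0!*1!*0!) = 1/6
Σ = 1/6  ⇒  CG² = 12*(1/6)² = 1/3
CG = +√(1/3) = +0.577350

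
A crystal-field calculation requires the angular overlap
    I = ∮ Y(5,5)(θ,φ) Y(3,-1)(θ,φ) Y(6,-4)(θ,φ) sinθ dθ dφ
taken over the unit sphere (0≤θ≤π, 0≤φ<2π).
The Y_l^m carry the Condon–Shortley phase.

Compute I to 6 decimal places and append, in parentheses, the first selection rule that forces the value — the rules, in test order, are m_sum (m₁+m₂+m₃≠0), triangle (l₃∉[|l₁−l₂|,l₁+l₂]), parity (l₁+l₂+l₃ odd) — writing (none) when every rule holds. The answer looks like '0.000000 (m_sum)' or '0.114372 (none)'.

-0.152880 (none)

m-sum 0 ✓  L=14 even ✓  2≤6≤8 ✓
Π(2lᵢ+1) = 11×7×13 = 1001
triangle coeff Δ(5,3,6) = 1/675675
Σ_t [0,2]: t=0:+1/8640 t=1:−1/2304 t=2:+1/8640 = -7/34560
(3j)²=7/429 [(5 3 6; 0 0 0)], sign=-1
Σ_t [0,0]: t=0:+1/322560 = 1/322560
(3j)²=18/1001 [(5 3 6; 5 -1 -4)], sign=+1
⇒ 4πI² = 42/143
I = (-1)√(42/143/(4π)) = -0.15288036
No selection rule forces the value: the integral is nonzero (none).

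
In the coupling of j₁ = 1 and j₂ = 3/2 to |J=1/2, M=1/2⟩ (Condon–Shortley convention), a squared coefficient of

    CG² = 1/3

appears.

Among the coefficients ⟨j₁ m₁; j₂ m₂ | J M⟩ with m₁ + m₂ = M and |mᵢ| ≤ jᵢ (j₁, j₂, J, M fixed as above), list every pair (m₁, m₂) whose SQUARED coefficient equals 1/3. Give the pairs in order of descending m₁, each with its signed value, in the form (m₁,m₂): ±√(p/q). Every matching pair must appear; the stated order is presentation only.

Admissible pairs with m₁+m₂ = M = 1/2: (-1,3/2), (0,1/2), (1,-1/2)
  (m₁,m₂)=(1,-1/2): CG² = 1/6, CG = +√(1/6)
  (m₁,m₂)=(0,1/2): CG² = 1/3, CG = −√(1/3)   ← matches the target
  (m₁,m₂)=(-1,3/2): CG² = 1/2, CG = +√(1/2)
Pairs with CG² = 1/3: (0,1/2): −√(1/3)

(0,1/2): −√(1/3)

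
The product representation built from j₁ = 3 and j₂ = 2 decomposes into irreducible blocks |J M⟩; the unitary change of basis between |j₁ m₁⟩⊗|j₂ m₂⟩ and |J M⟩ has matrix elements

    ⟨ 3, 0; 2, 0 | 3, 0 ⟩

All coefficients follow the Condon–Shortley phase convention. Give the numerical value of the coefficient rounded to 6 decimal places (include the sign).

triangle: 2!*4!*2!/9! = 96/362880
(j±m)!: 3!*3!*2!*2!*3!*3! = 5184
prefactor² = (2J+1)*Δ*N² = 48/5
  k=0: +1/(0!*2!*3!*2!*1!*0!) = 1/24
  k=1: −1/(1!*1!*2!*1!*2!*1!) = -1/4
  k=2: +1/(2!*0!*1!*0!*3!*2!) = 1/24
Σ = -1/6  ⇒  CG² = 48/5*(-1/6)² = 4/15
CG = −√(4/15) = -0.516398

−√(4/15) ≈ -0.516398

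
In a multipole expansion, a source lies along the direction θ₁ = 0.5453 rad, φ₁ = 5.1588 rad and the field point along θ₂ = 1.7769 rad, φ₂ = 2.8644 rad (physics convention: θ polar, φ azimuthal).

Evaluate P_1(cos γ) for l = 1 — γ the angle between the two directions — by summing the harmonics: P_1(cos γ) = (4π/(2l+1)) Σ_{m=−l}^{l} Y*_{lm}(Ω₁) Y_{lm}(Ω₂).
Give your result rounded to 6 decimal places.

Summing Y*_{l m}(θ₁,φ₁)·Y_{l m}(θ₂,φ₂) over m ∈ [−1, 1]; prefactor 4π/(2·1+1) = 4.188790:
  [-1]  conj(Y_{1,-1})(Ω₁) = 0.07737 - 0.16164j ; Y_{1,-1}(Ω₂) = -0.32527 - 0.09255j ; Δ = -0.04012 + 0.04542j
  [+0]  conj(Y_{1,0})(Ω₁) = 0.41774 + 0.00000j ; Y_{1,0}(Ω₂) = -0.09999 + 0.00000j ; Δ = -0.04177 + 0.00000j
  [+1]  conj(Y_{1,1})(Ω₁) = -0.07737 - 0.16164j ; Y_{1,1}(Ω₂) = 0.32527 - 0.09255j ; Δ = -0.04012 - 0.04542j
Accumulated sum -0.12202 + 0.00000j; after 4π/(2l+1) scaling, -0.51111 + 0.00000j ⇒ P_1 = -0.511109

-0.511109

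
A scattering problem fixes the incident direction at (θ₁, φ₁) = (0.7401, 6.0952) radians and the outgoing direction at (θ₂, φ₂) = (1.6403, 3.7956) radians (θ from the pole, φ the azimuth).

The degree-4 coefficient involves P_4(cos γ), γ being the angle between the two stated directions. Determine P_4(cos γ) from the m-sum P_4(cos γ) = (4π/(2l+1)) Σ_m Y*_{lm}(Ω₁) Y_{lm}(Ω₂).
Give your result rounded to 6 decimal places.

Expand P_4 via completeness: Σ_{m} conj(Y_{4,m}) at Ω₁ times Y_{4,m} at Ω₂ —
  m=-4: (0.06684 - 0.06251j) × (-0.37913 - 0.21988j) = -0.03909 + 0.00900j  (running Σ = -0.03909 + 0.00900j)
  m=-3: (0.23955 - 0.15151j) × (-0.03291 - 0.07978j) = -0.01997 - 0.01412j  (running Σ = -0.05906 - 0.00512j)
  m=-2: (0.39857 - 0.15733j) × (-0.08356 + 0.31063j) = 0.01557 + 0.13695j  (running Σ = -0.04349 + 0.13183j)
  m=-1: (0.18899 - 0.03595j) × (-0.07716 + 0.05915j) = -0.01246 + 0.01395j  (running Σ = -0.05595 + 0.14578j)
  m=0: (-0.31230 + 0.00000j) × (0.30214 + 0.00000j) = -0.09436 + 0.00000j  (running Σ = -0.15030 + 0.14578j)
  m=1: (-0.18899 - 0.03595j) × (0.07716 + 0.05915j) = -0.01246 - 0.01395j  (running Σ = -0.16276 + 0.13183j)
  m=2: (0.39857 + 0.15733j) × (-0.08356 - 0.31063j) = 0.01557 - 0.13695j  (running Σ = -0.14719 - 0.00512j)
  m=3: (-0.23955 - 0.15151j) × (0.03291 - 0.07978j) = -0.01997 + 0.01412j  (running Σ = -0.16716 + 0.00900j)
  m=4: (0.06684 + 0.06251j) × (-0.37913 + 0.21988j) = -0.03909 - 0.00900j  (running Σ = -0.20625 - 0.00000j)
Σ over m = -0.20625 - 0.00000j; ×(4π/9) → -0.28798 - 0.00000j. Real part: -0.287977

-0.287977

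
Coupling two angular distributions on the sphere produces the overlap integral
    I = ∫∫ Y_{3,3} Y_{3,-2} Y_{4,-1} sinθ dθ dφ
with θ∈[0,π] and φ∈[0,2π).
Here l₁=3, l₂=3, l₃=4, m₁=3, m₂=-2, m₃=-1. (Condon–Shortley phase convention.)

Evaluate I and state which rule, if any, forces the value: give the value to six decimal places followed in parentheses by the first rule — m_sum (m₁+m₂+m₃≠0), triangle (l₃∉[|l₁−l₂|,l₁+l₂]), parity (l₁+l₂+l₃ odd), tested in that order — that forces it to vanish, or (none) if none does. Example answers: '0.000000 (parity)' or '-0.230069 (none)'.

m-sum 0 ✓  L=10 even ✓  0≤4≤6 ✓
Π(2lᵢ+1) = 7×7×9 = 441
triangle coeff Δ(3,3,4) = 1/34650
Σ_t [0,2]: t=0:+1/72 t=1:−1/16 t=2:+1/72 = -5/144
(3j)²=2/77 [(3 3 4; 0 0 0)], sign=-1
Σ_t [0,0]: t=0:+1/288 = 1/288
(3j)²=5/231 [(3 3 4; 3 -2 -1)], sign=-1
⇒ 4πI² = 30/121
I = (+1)√(30/121/(4π)) = 0.14046335
No selection rule forces the value: the integral is nonzero (none).

0.140463 (none)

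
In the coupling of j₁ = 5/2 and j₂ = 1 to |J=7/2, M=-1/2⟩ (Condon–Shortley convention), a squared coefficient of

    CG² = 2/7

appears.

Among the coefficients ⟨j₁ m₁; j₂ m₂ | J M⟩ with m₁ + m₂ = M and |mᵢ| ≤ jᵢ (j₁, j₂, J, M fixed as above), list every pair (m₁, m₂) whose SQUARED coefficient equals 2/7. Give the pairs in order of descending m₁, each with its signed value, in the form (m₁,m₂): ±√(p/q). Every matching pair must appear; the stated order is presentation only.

(1/2,-1): +√(2/7)

Admissible pairs with m₁+m₂ = M = -1/2: (-3/2,1), (-1/2,0), (1/2,-1)
  (m₁,m₂)=(1/2,-1): CG² = 2/7, CG = +√(2/7)   ← matches the target
  (m₁,m₂)=(-1/2,0): CG² = 4/7, CG = +√(4/7)
  (m₁,m₂)=(-3/2,1): CG² = 1/7, CG = +√(1/7)
Pairs with CG² = 2/7: (1/2,-1): +√(2/7)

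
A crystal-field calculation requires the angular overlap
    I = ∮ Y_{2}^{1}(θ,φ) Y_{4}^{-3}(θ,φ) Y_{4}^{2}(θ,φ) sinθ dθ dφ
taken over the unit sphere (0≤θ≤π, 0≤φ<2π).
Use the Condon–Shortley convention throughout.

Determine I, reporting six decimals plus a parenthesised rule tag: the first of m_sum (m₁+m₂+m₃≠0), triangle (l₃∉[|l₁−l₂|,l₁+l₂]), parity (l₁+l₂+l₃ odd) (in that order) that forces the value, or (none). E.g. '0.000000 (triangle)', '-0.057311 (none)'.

m-sum 0 ✓  L=10 even ✓  2≤4≤6 ✓
Π(2lᵢ+1) = 5×9×9 = 405
triangle coeff Δ(2,4,4) = 1/13860
Σ_t [0,2]: t=0:+1/192 t=1:−1/36 t=2:+1/192 = -5/288
(3j)²=20/693 [(2 4 4; 0 0 0)], sign=-1
Σ_t [0,1]: t=0:+1/240 t=1:−1/1440 = 1/288
(3j)²=5/132 [(2 4 4; 1 -3 2)], sign=+1
⇒ 4πI² = 375/847
I = (-1)√(375/847/(4π)) = -0.18770204
No selection rule forces the value: the integral is nonzero (none).

-0.187702 (none)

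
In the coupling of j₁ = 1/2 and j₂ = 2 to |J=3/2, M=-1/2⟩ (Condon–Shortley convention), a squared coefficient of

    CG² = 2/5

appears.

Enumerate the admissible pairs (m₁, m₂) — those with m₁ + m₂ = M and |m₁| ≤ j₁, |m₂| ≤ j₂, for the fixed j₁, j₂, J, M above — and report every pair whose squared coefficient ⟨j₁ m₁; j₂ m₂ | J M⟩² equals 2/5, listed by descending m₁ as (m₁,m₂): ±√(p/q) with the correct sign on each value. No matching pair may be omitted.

Admissible pairs with m₁+m₂ = M = -1/2: (-1/2,0), (1/2,-1)
  (m₁,m₂)=(1/2,-1): CG² = 3/5, CG = +√(3/5)
  (m₁,m₂)=(-1/2,0): CG² = 2/5, CG = −√(2/5)   ← matches the target
Pairs with CG² = 2/5: (-1/2,0): −√(2/5)

(-1/2,0): −√(2/5)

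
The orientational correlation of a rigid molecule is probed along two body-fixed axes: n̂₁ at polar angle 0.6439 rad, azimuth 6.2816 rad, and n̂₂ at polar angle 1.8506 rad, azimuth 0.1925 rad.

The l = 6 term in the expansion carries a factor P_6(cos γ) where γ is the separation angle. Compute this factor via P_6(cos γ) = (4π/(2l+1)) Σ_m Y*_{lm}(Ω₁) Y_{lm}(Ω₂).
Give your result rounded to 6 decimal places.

0.214502

Expand P_6 via completeness: Σ_{m} conj(Y_{6,m}) at Ω₁ times Y_{6,m} at Ω₂ —
  [-6]  conj(Y_{6,-6})(Ω₁) = +0.022610-0.000215i ; Y_{6,-6}(Ω₂) = +0.153799-0.348325i ; Δ = +0.003402-0.007909i
  [-5]  conj(Y_{6,-5})(Ω₁) = +0.104345-0.000827i ; Y_{6,-5}(Ω₂) = -0.216593+0.311024i ; Δ = -0.022343+0.032633i
  [-4]  conj(Y_{6,-4})(Ω₁) = +0.279676-0.001774i ; Y_{6,-4}(Ω₂) = -0.035199+0.034131i ; Δ = -0.009784+0.009608i
  [-3]  conj(Y_{6,-3})(Ω₁) = +0.454853-0.002163i ; Y_{6,-3}(Ω₂) = +0.289170-0.188423i ; Δ = +0.131122-0.086330i
  [-2]  conj(Y_{6,-2})(Ω₁) = +0.350659-0.001112i ; Y_{6,-2}(Ω₂) = -0.050433+0.020437i ; Δ = -0.017662+0.007222i
  [-1]  conj(Y_{6,-1})(Ω₁) = -0.136059+0.000216i ; Y_{6,-1}(Ω₂) = -0.311675+0.060750i ; Δ = +0.042393-0.008333i
  [+0]  conj(Y_{6,0})(Ω₁) = -0.398148-0.000000i ; Y_{6,0}(Ω₂) = +0.081263+0.000000i ; Δ = -0.032355-0.000000i
  [+1]  conj(Y_{6,1})(Ω₁) = +0.136059+0.000216i ; Y_{6,1}(Ω₂) = +0.311675+0.060750i ; Δ = +0.042393+0.008333i
  [+2]  conj(Y_{6,2})(Ω₁) = +0.350659+0.001112i ; Y_{6,2}(Ω₂) = -0.050433-0.020437i ; Δ = -0.017662-0.007222i
  [+3]  conj(Y_{6,3})(Ω₁) = -0.454853-0.002163i ; Y_{6,3}(Ω₂) = -0.289170-0.188423i ; Δ = +0.131122+0.086330i
  [+4]  conj(Y_{6,4})(Ω₁) = +0.279676+0.001774i ; Y_{6,4}(Ω₂) = -0.035199-0.034131i ; Δ = -0.009784-0.009608i
  [+5]  conj(Y_{6,5})(Ω₁) = -0.104345-0.000827i ; Y_{6,5}(Ω₂) = +0.216593+0.311024i ; Δ = -0.022343-0.032633i
  [+6]  conj(Y_{6,6})(Ω₁) = +0.022610+0.000215i ; Y_{6,6}(Ω₂) = +0.153799+0.348325i ; Δ = +0.003402+0.007909i
Σ over m = +0.221903+0.000000i; ×(4π/13) → +0.214502+0.000000i. Real part: 0.214502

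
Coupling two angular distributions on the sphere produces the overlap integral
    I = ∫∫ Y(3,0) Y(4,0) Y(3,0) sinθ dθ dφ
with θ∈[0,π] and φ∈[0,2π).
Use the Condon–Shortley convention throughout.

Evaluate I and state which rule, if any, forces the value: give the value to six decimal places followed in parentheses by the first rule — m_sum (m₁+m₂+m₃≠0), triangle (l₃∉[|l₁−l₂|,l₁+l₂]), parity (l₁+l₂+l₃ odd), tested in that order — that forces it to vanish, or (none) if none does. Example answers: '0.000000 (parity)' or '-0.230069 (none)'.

0.153870 (none)

Checks pass: Σm=0; 10 even; l₃=3∈[1,7].
(2·3+1)(2·4+1)(2·3+1) = 441
Δ: 4! 2! 4! / 11! → 1/34650
sum: t=1:−1/72 t=2:+1/16 t=3:−1/72 = 5/144
3j²(3 4 3; 0 0 0) = Δ·Π!·Σ² = 2/77  (sign -1)
(m-triple is (0,0,0) — same symbol as above.)
combine: 4πI² = 441·2/77·2/77 = 36/121
take √, sign +1: I = 0.15386989
No selection rule forces the value: the integral is nonzero (none).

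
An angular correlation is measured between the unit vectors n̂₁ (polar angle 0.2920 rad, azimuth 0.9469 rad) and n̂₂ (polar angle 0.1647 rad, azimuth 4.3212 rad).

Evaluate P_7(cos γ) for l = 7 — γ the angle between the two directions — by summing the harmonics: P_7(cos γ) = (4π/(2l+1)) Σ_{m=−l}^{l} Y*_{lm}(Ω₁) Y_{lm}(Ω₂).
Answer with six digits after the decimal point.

-0.371746

Term-by-term m-sum for l=7 (normalisation 4π/15 = 0.837758):
  term(m=-7) = (0.000000, 0.000000)   from Y*(Ω₁)=(0.000077, 0.000028), Y(Ω₂)=(0.000001, 0.000001)
  term(m=-6) = (0.000000, -0.000000)   from Y*(Ω₁)=(0.000841, -0.000577), Y(Ω₂)=(0.000025, -0.000026)
  term(m=-5) = (-0.000002, 0.000004)   from Y*(Ω₁)=(0.000175, -0.007921), Y(Ω₂)=(-0.000469, -0.000190)
  term(m=-4) = (0.000130, -0.000174)   from Y*(Ω₁)=(-0.034385, -0.025924), Y(Ω₂)=(0.000030, 0.005048)
  term(m=-3) = (-0.004589, 0.003851)   from Y*(Ω₁)=(-0.158170, 0.049082), Y(Ω₂)=(0.033359, -0.013995)
  term(m=-2) = (0.068681, -0.034492)   from Y*(Ω₁)=(-0.135568, 0.405010), Y(Ω₂)=(-0.127627, -0.126859)
  term(m=-1) = (-0.331336, 0.078527)   from Y*(Ω₁)=(0.358733, 0.498373), Y(Ω₂)=(-0.211437, 0.512642)
  term(m=+0) = (0.090493, 0.000000)   from Y*(Ω₁)=(0.126566, -0.000000), Y(Ω₂)=(0.714992, 0.000000)
  term(m=+1) = (-0.331336, -0.078527)   from Y*(Ω₁)=(-0.358733, 0.498373), Y(Ω₂)=(0.211437, 0.512642)
  term(m=+2) = (0.068681, 0.034492)   from Y*(Ω₁)=(-0.135568, -0.405010), Y(Ω₂)=(-0.127627, 0.126859)
  term(m=+3) = (-0.004589, -0.003851)   from Y*(Ω₁)=(0.158170, 0.049082), Y(Ω₂)=(-0.033359, -0.013995)
  term(m=+4) = (0.000130, 0.000174)   from Y*(Ω₁)=(-0.034385, 0.025924), Y(Ω₂)=(0.000030, -0.005048)
  term(m=+5) = (-0.000002, -0.000004)   from Y*(Ω₁)=(-0.000175, -0.007921), Y(Ω₂)=(0.000469, -0.000190)
  term(m=+6) = (0.000000, 0.000000)   from Y*(Ω₁)=(0.000841, 0.000577), Y(Ω₂)=(0.000025, 0.000026)
  term(m=+7) = (0.000000, -0.000000)   from Y*(Ω₁)=(-0.000077, 0.000028), Y(Ω₂)=(-0.000001, 0.000001)
Total Σ_m = (-0.443739, 0.000000). Multiply by 0.837758: (-0.371746, 0.000000). P_7(cos γ) = -0.371746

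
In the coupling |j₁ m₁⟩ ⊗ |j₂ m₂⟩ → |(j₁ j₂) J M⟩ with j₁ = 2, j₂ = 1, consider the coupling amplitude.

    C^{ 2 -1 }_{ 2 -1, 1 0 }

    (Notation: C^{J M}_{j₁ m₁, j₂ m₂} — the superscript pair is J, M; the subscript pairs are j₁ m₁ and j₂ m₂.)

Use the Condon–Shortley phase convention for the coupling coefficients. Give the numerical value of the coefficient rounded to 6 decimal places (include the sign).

√[5·1!3!1!/6! · 1!3!1!1!1!3!] = √(3/2)
  +(−1)^0/∏(0,1,3,1,0,0)! = 1/6  (running 1/6)
  +(−1)^1/∏(1,0,2,0,1,1)! = -1/2  (running -1/3)
⟨..|..⟩ = √(3/2)·(-1/3) = -0.408248

−√(1/6) ≈ -0.408248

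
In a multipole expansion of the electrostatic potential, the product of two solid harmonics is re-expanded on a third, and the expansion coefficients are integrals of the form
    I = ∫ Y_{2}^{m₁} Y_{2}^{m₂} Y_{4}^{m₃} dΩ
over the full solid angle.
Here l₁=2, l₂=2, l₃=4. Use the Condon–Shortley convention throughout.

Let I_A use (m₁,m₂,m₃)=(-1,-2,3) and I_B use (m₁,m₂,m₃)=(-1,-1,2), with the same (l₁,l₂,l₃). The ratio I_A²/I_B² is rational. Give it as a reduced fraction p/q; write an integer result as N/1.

Same 2,2,4: normalisation and zero-m 3j drop out of the ratio.
A: Δ: 0! 4! 4! / 9! → 1/630; sum: t=0:+1/144 = 1/144; 3j²(2 2 4; -1 -2 3) = Δ·Π!·Σ² = 1/18  (sign -1)
B: Δ: 0! 4! 4! / 9! → 1/630; sum: t=0:+1/36 = 1/36; 3j²(2 2 4; -1 -1 2) = Δ·Π!·Σ² = 4/63  (sign +1)
I_A²/I_B² = (1/18)/(4/63) = 7/8

7/8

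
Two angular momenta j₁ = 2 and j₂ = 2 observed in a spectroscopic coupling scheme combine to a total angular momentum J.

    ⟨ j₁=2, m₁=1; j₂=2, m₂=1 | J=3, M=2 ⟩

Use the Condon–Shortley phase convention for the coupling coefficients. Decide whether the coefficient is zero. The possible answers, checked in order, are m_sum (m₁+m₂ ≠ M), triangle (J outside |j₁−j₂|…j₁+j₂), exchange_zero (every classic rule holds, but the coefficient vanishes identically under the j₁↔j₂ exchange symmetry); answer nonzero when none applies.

exchange_zero

m-sum: m₁+m₂ = 1+1 = 2, M = 2  ✓
triangle: |j₁−j₂| = 0 ≤ J = 3 ≤ j₁+j₂ = 4  ✓
exchange: j₁=j₂ and m₁=m₂, and (−1)^(j₁+j₂−J) = (−1)^1 = −1 forces ⟨j₁m₁;j₂m₂|JM⟩ = −⟨j₂m₂;j₁m₁|JM⟩ = −⟨j₁m₁;j₂m₂|JM⟩ ⇒ the coefficient vanishes identically
Racah sum check: Σ_k collapses to 0 ⇒ CG = 0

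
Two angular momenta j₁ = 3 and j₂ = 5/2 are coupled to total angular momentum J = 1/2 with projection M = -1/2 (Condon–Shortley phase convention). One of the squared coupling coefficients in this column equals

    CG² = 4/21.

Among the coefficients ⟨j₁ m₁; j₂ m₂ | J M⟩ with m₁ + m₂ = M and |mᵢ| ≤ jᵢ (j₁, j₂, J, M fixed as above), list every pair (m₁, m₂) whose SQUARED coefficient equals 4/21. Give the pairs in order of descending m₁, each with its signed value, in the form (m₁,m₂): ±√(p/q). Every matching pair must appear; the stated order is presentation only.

(-1,1/2): −√(4/21)

Admissible pairs with m₁+m₂ = M = -1/2: (-3,5/2), (-2,3/2), (-1,1/2), (0,-1/2), (1,-3/2), (2,-5/2)
  (m₁,m₂)=(2,-5/2): CG² = 1/21, CG = +√(1/21)
  (m₁,m₂)=(1,-3/2): CG² = 2/21, CG = −√(2/21)
  (m₁,m₂)=(0,-1/2): CG² = 1/7, CG = +√(1/7)
  (m₁,m₂)=(-1,1/2): CG² = 4/21, CG = −√(4/21)   ← matches the target
  (m₁,m₂)=(-2,3/2): CG² = 5/21, CG = +√(5/21)
  (m₁,m₂)=(-3,5/2): CG² = 2/7, CG = −√(2/7)
Pairs with CG² = 4/21: (-1,1/2): −√(4/21)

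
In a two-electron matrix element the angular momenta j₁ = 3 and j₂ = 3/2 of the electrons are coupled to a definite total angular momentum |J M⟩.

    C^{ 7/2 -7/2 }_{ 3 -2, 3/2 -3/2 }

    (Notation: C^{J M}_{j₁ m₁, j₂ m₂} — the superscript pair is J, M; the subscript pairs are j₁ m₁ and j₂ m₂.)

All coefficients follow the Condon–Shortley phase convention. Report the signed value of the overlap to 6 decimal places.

√[8·1!5!2!/9! · 1!5!0!3!0!7!] = √(19200)
  +(−1)^0/∏(0,1,5,0,0,2)! = 1/240  (running 1/240)
⟨..|..⟩ = √(19200)·(1/240) = +0.577350

+0.577350  (= +√(1/3))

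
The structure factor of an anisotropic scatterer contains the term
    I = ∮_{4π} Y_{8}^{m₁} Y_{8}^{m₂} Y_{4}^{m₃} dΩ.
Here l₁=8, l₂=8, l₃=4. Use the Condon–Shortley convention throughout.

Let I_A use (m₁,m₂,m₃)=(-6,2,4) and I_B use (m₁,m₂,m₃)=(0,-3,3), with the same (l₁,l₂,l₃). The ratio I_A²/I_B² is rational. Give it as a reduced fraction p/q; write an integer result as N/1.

Shared (l₁,l₂,l₃)=(8,8,4): N and (l;000)² cancel in I_A²/I_B².
A: Δ = 12!·4!·4!/21! = 1/185175900; Racah Σ t=10..10: t=10:+1/4180377600 = 1/4180377600; ⇒ 3j(8 8 4; -6 2 4)² = 11/1938, sgn +1
B: Δ = 12!·4!·4!/21! = 1/185175900; Racah Σ t=4..5: t=4:+1/139345920 t=5:−1/87091200 = -1/232243200; ⇒ 3j(8 8 4; 0 -3 3)² = 33/8398, sgn +1
I_A²/I_B² = (11/1938)/(33/8398) = 13/9

13/9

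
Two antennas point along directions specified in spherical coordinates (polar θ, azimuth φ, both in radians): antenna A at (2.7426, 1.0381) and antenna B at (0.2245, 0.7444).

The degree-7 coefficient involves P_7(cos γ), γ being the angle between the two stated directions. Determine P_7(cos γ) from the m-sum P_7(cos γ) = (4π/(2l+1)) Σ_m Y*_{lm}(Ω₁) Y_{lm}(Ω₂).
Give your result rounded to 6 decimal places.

Addition theorem: P_7(cos γ) = (4π/15) Σ_m Y*_{lm}(Ω₁) Y_{lm}(Ω₂), m = −7…7:
  term(m=-7) = -0.000000+0.000000i   from Y*(Ω₁)=+0.000370+0.000556i, Y(Ω₂)=+0.000006+0.000012i
  term(m=-6) = +0.000000-0.000001i   from Y*(Ω₁)=-0.005918+0.000323i, Y(Ω₂)=-0.000054+0.000215i
  term(m=-5) = +0.000008+0.000074i   from Y*(Ω₁)=+0.014996-0.028939i, Y(Ω₂)=-0.001905+0.001249i
  term(m=-4) = -0.000785-0.001878i   from Y*(Ω₁)=+0.065765+0.104899i, Y(Ω₂)=-0.016219-0.002684i
  term(m=-3) = +0.017513+0.021232i   from Y*(Ω₁)=-0.324565+0.008860i, Y(Ω₂)=-0.052134-0.066841i
  term(m=-2) = -0.133985-0.089207i   from Y*(Ω₁)=+0.260150-0.470146i, Y(Ω₂)=+0.024536-0.298563i
  term(m=-1) = +0.230859+0.069823i   from Y*(Ω₁)=+0.193647+0.328469i, Y(Ω₂)=+0.465227-0.428563i
  term(m=+0) = +0.127568+0.000000i   from Y*(Ω₁)=+0.285929-0.000000i, Y(Ω₂)=+0.446152+0.000000i
  term(m=+1) = +0.230859-0.069823i   from Y*(Ω₁)=-0.193647+0.328469i, Y(Ω₂)=-0.465227-0.428563i
  term(m=+2) = -0.133985+0.089207i   from Y*(Ω₁)=+0.260150+0.470146i, Y(Ω₂)=+0.024536+0.298563i
  term(m=+3) = +0.017513-0.021232i   from Y*(Ω₁)=+0.324565+0.008860i, Y(Ω₂)=+0.052134-0.066841i
  term(m=+4) = -0.000785+0.001878i   from Y*(Ω₁)=+0.065765-0.104899i, Y(Ω₂)=-0.016219+0.002684i
  term(m=+5) = +0.000008-0.000074i   from Y*(Ω₁)=-0.014996-0.028939i, Y(Ω₂)=+0.001905+0.001249i
  term(m=+6) = +0.000000+0.000001i   from Y*(Ω₁)=-0.005918-0.000323i, Y(Ω₂)=-0.000054-0.000215i
  term(m=+7) = -0.000000-0.000000i   from Y*(Ω₁)=-0.000370+0.000556i, Y(Ω₂)=-0.000006+0.000012i
Σ over m = +0.354787-0.000000i; ×(4π/15) → +0.297225-0.000000i. Real part: 0.297225

0.297225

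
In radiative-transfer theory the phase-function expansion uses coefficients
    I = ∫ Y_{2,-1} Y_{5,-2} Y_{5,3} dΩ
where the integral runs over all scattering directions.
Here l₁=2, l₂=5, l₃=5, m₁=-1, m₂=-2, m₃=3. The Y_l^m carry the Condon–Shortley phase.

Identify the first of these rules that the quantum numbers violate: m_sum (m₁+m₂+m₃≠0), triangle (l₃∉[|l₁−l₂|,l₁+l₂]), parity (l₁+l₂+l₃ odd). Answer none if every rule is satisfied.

none

azimuthal sum: -1 − 2 + 3 = 0  ✓
3 ≤ 5 ≤ 7 (triangle on l)  ✓
L = 2 + 5 + 5 = 12 (even)  ✓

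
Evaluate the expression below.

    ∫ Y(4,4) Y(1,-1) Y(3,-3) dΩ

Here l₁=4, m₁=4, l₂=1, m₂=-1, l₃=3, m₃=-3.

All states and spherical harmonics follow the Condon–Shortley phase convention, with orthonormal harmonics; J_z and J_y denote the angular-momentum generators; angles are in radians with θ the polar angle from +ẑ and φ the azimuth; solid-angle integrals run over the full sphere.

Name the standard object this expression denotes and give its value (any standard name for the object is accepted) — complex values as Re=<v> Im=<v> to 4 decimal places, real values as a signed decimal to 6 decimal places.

Gaunt coefficient, +0.325735

This is a Gaunt coefficient — the integral of a triple product of spherical harmonics over the sphere.
Rules hold: Σm=0, L=8 even, 3≤3≤5.
N = 9·3·7 = 189
Δ = 2!·6!·0!/9! = 1/252
Racah Σ t=1..1: t=1:−1/36 = -1/36
⇒ 3j(4 1 3; 0 0 0)² = 4/63, sgn +1
Racah Σ t=0..0: t=0:+1/1440 = 1/1440
⇒ 3j(4 1 3; 4 -1 -3)² = 1/9, sgn +1
4πI² = N·(3j₀)²·(3jₘ)² = 4/3
I = +1·√(1.33333/4π) = 0.32573501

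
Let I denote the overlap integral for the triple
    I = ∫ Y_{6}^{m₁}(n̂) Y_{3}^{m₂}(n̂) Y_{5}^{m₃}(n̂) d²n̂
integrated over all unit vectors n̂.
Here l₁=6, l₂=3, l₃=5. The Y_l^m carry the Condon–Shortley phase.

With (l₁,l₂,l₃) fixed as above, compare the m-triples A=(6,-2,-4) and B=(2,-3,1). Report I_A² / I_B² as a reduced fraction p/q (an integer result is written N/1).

l's match ⇒ only the (l;m) 3-j factors differ between A and B.
A: triangle coeff Δ(6,3,5) = 1/675675; Σ_t [0,0]: t=0:+1/967680 = 1/967680; (3j)²=3/91 [(6 3 5; 6 -2 -4)], sign=-1
B: triangle coeff Δ(6,3,5) = 1/675675; Σ_t [0,0]: t=0:+1/27648 = 1/27648; (3j)²=10/429 [(6 3 5; 2 -3 1)], sign=+1
I_A²/I_B² = (3/91)/(10/429) = 99/70

99/70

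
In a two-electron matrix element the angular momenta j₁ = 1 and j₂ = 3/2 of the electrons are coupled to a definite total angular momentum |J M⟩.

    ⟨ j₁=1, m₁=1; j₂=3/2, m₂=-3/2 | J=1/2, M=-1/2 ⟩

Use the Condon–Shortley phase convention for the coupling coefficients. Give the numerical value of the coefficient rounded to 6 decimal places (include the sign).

triangle: 2!×0!×1!/4! = 2/24
(j±m)!: 2!×0!×0!×3!×0!×1! = 12
prefactor² = (2J+1)×Δ×N² = 2
  k=0: +1/(0!×2!×0!×0!×0!×1!) = 1/2
Σ = 1/2  ⇒  CG² = 2×(1/2)² = 1/2
CG = +√(1/2) = +0.707107

+0.707107  (= +√(1/2))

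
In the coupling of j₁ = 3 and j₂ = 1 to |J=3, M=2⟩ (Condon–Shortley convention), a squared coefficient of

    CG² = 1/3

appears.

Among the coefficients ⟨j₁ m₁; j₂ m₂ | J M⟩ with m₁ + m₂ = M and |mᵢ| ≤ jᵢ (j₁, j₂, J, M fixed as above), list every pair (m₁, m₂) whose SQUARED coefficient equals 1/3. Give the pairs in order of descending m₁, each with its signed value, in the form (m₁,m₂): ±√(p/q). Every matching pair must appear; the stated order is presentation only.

(2,0): +√(1/3)

Admissible pairs with m₁+m₂ = M = 2: (1,1), (2,0), (3,-1)
  (m₁,m₂)=(3,-1): CG² = 1/4, CG = +√(1/4)
  (m₁,m₂)=(2,0): CG² = 1/3, CG = +√(1/3)   ← matches the target
  (m₁,m₂)=(1,1): CG² = 5/12, CG = −√(5/12)
Pairs with CG² = 1/3: (2,0): +√(1/3)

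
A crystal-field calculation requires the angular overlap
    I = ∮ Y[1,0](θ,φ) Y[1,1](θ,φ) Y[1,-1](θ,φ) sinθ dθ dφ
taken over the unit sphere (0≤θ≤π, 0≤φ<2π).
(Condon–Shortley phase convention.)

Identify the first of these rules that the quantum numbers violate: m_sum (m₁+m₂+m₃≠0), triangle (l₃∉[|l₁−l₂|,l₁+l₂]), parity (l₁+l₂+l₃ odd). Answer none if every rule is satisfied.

m₁+m₂+m₃ = 0 + 1 − 1 = 0  ✓
triangle: |1−1|=0 ≤ l₃=1 ≤ 1+1=2  ✓
parity: l₁+l₂+l₃ = 3 is odd  ✗

parity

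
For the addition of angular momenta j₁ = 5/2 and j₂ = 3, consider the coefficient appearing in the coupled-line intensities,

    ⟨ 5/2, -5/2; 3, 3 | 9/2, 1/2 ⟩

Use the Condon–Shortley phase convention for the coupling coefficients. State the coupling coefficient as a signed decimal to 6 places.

−√(5/231) = -0.147122

j₁+j₂−J=1  J+j₁−j₂=4  J−j₁+j₂=5  j₁+j₂+J+1=11
(j₁±m₁, j₂±m₂, J±M) = (0,5,6,0,5,4)
P² = 13824000/77
sum k=1..1:
  [1] −1/2880 = -1/2880
S = -1/2880
C² = P²·S² = 5/231 ; C = -0.147122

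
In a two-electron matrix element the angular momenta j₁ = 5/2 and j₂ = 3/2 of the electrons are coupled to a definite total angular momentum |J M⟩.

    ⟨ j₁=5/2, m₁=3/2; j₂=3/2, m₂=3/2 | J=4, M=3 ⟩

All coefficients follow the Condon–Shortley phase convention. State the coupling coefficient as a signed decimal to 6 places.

√[9·0!5!3!/9! · 4!1!3!0!7!1!] = √(12960)
  +(−1)^0/∏(0,0,1,3,4,0)! = 1/144  (running 1/144)
⟨..|..⟩ = √(12960)·(1/144) = +0.790569

+√(5/8) ≈ +0.790569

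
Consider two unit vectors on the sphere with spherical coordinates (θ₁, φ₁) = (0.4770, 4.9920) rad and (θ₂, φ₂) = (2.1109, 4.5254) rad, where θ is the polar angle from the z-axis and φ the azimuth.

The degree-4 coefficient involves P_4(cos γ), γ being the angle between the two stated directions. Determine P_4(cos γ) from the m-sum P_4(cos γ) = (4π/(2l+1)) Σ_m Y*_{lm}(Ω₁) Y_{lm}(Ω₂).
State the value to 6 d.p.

Addition theorem: P_4(cos γ) = (4π/9) Σ_m Y*_{lm}(Ω₁) Y_{lm}(Ω₂), m = −4…4:
  [-4]  conj(Y_{4,-4})(Ω₁) = (0.008594, 0.017685) ; Y_{4,-4}(Ω₂) = (0.175529, 0.162853) ; Δ = (-0.001372, 0.004504)
  [-3]  conj(Y_{4,-3})(Ω₁) = (-0.080048, 0.071920) ; Y_{4,-3}(Ω₂) = (-0.216022, 0.343821) ; Δ = (-0.007435, -0.043058)
  [-2]  conj(Y_{4,-2})(Ω₁) = (-0.270437, -0.169258) ; Y_{4,-2}(Ω₂) = (-0.194927, -0.076498) ; Δ = (0.039768, 0.053681)
  [-1]  conj(Y_{4,-1})(Ω₁) = (0.134436, -0.468199) ; Y_{4,-1}(Ω₂) = (-0.044567, 0.235556) ; Δ = (0.104296, 0.052533)
  [+0]  conj(Y_{4,0})(Ω₁) = (0.118860, -0.000000) ; Y_{4,0}(Ω₂) = (-0.262936, 0.000000) ; Δ = (-0.031253, 0.000000)
  [+1]  conj(Y_{4,1})(Ω₁) = (-0.134436, -0.468199) ; Y_{4,1}(Ω₂) = (0.044567, 0.235556) ; Δ = (0.104296, -0.052533)
  [+2]  conj(Y_{4,2})(Ω₁) = (-0.270437, 0.169258) ; Y_{4,2}(Ω₂) = (-0.194927, 0.076498) ; Δ = (0.039768, -0.053681)
  [+3]  conj(Y_{4,3})(Ω₁) = (0.080048, 0.071920) ; Y_{4,3}(Ω₂) = (0.216022, 0.343821) ; Δ = (-0.007435, 0.043058)
  [+4]  conj(Y_{4,4})(Ω₁) = (0.008594, -0.017685) ; Y_{4,4}(Ω₂) = (0.175529, -0.162853) ; Δ = (-0.001372, -0.004504)
Total Σ_m = (0.239260, -0.000000). Multiply by 1.396263: (0.334070, -0.000000). P_4(cos γ) = 0.334070

0.334070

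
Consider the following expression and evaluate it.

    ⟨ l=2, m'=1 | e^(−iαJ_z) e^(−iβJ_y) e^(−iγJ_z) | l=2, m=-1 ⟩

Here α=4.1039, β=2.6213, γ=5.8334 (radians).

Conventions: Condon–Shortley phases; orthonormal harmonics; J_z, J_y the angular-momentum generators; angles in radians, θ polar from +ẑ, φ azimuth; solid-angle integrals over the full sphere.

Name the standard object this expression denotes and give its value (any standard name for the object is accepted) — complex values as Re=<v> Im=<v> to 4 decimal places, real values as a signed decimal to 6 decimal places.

Wigner D-matrix element, Re=0.1085 Im=-0.6781

This is a Wigner D-matrix element — the rotation-matrix element ⟨l m'| R(α,β,γ) |l m⟩ in the angular-momentum basis.
D^2_{1,-1}(4.1039,2.6213,5.8334) = e^{-i·1·4.1039}·d^2_{1,-1}(2.6213)·e^{-i·-1·5.8334}. Compute d first:
With c≡cos(β/2)=0.257222 and s≡sin(β/2)=0.966352, N=[6·1·1·6]^{1/2}=6.000000
k: max(0,(-1)−(1))=0 … min(2+(-1),2−(1))=1
  k=0: (−1)^2·6.0000/(2)·0.2572^2·0.9664^2 = +0.185357
  k=1: (−1)^3·6.0000/(6)·0.2572^0·0.9664^4 = -0.872051
d^2_{1,-1}(2.6213) = +0.185357 -0.872051 = -0.686695
D = (-0.571628+0.820513i)·(-0.686695)·(+0.900540-0.434772i) = +0.108524-0.678065i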